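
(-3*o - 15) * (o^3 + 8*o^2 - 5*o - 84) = -3*o^4 - 39*o^3 - 105*o^2 + 327*o + 1260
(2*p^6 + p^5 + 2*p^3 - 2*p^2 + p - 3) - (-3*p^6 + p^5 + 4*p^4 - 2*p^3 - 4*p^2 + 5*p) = 5*p^6 - 4*p^4 + 4*p^3 + 2*p^2 - 4*p - 3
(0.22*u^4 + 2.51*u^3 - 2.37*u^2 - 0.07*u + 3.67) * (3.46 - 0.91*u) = -0.2002*u^5 - 1.5229*u^4 + 10.8413*u^3 - 8.1365*u^2 - 3.5819*u + 12.6982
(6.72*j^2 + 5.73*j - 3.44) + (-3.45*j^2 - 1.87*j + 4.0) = 3.27*j^2 + 3.86*j + 0.56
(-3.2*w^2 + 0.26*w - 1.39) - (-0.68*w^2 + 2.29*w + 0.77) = -2.52*w^2 - 2.03*w - 2.16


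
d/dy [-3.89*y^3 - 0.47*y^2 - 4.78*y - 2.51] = -11.67*y^2 - 0.94*y - 4.78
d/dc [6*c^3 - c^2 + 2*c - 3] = 18*c^2 - 2*c + 2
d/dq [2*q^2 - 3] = 4*q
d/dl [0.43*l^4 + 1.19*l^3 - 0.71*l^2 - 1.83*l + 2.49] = 1.72*l^3 + 3.57*l^2 - 1.42*l - 1.83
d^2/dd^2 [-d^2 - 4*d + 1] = -2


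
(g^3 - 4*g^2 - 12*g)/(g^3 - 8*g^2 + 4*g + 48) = g/(g - 4)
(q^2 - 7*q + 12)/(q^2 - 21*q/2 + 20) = 2*(q^2 - 7*q + 12)/(2*q^2 - 21*q + 40)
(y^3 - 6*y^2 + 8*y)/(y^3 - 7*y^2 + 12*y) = (y - 2)/(y - 3)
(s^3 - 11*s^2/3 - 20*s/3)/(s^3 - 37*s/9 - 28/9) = 3*s*(s - 5)/(3*s^2 - 4*s - 7)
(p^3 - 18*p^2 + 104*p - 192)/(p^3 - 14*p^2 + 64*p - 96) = (p - 8)/(p - 4)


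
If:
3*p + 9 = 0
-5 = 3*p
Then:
No Solution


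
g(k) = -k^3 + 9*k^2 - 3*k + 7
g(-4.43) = 283.85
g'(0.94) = 11.27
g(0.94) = 11.30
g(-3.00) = 124.00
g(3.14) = 55.36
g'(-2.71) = -73.81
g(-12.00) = 3067.00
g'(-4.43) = -141.61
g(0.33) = 6.95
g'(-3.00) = -84.00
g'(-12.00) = -651.00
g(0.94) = 11.30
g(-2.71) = 101.13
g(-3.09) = 131.71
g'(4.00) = 21.00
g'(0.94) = 11.27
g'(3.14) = 23.94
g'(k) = -3*k^2 + 18*k - 3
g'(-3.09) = -87.26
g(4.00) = 75.00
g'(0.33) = 2.61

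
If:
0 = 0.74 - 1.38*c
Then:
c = 0.54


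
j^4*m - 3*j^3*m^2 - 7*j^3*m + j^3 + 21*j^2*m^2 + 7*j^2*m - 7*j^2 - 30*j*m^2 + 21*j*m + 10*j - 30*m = (j - 5)*(j - 2)*(j - 3*m)*(j*m + 1)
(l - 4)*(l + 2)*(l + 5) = l^3 + 3*l^2 - 18*l - 40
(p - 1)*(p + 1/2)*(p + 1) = p^3 + p^2/2 - p - 1/2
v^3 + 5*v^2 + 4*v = v*(v + 1)*(v + 4)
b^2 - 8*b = b*(b - 8)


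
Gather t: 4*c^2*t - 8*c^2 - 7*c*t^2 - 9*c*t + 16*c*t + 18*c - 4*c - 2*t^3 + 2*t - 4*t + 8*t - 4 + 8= -8*c^2 - 7*c*t^2 + 14*c - 2*t^3 + t*(4*c^2 + 7*c + 6) + 4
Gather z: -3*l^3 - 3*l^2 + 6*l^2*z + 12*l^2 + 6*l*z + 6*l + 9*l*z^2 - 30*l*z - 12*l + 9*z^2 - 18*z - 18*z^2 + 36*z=-3*l^3 + 9*l^2 - 6*l + z^2*(9*l - 9) + z*(6*l^2 - 24*l + 18)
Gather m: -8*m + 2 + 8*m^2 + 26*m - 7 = 8*m^2 + 18*m - 5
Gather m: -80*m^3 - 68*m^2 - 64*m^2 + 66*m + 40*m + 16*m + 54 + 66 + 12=-80*m^3 - 132*m^2 + 122*m + 132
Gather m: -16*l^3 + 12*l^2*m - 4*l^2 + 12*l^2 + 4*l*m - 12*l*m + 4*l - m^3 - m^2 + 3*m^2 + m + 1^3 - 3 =-16*l^3 + 8*l^2 + 4*l - m^3 + 2*m^2 + m*(12*l^2 - 8*l + 1) - 2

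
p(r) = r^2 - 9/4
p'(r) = 2*r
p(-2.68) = 4.93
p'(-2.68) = -5.36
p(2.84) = 5.82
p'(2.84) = 5.68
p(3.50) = 10.00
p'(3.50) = 7.00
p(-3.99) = 13.67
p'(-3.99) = -7.98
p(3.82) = 12.34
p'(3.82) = 7.64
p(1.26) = -0.66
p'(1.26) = 2.52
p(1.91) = 1.40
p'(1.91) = 3.82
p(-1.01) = -1.23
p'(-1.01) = -2.02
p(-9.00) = 78.75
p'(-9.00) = -18.00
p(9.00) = 78.75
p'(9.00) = 18.00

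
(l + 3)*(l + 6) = l^2 + 9*l + 18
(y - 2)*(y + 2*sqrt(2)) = y^2 - 2*y + 2*sqrt(2)*y - 4*sqrt(2)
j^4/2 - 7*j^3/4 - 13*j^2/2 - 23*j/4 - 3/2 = (j/2 + 1/2)*(j - 6)*(j + 1/2)*(j + 1)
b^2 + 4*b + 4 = (b + 2)^2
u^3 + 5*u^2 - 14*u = u*(u - 2)*(u + 7)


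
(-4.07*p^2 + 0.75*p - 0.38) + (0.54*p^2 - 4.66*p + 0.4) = -3.53*p^2 - 3.91*p + 0.02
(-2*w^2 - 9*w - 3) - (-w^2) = -w^2 - 9*w - 3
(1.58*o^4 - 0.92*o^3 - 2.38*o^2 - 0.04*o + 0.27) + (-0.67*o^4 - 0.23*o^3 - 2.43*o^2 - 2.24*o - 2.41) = 0.91*o^4 - 1.15*o^3 - 4.81*o^2 - 2.28*o - 2.14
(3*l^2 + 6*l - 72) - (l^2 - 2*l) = 2*l^2 + 8*l - 72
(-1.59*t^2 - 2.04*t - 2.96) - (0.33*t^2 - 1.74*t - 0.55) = -1.92*t^2 - 0.3*t - 2.41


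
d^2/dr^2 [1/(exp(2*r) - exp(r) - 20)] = ((1 - 4*exp(r))*(-exp(2*r) + exp(r) + 20) - 2*(2*exp(r) - 1)^2*exp(r))*exp(r)/(-exp(2*r) + exp(r) + 20)^3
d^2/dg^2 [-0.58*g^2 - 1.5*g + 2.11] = -1.16000000000000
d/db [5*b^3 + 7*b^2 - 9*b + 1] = 15*b^2 + 14*b - 9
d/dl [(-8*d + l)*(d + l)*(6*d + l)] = -50*d^2 - 2*d*l + 3*l^2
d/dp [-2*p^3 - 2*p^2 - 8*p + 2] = -6*p^2 - 4*p - 8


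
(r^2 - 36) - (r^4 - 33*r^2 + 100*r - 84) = -r^4 + 34*r^2 - 100*r + 48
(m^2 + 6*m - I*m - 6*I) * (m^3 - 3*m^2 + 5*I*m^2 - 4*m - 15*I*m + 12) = m^5 + 3*m^4 + 4*I*m^4 - 17*m^3 + 12*I*m^3 + 3*m^2 - 68*I*m^2 - 18*m + 12*I*m - 72*I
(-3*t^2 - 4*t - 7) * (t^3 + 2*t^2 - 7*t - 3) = -3*t^5 - 10*t^4 + 6*t^3 + 23*t^2 + 61*t + 21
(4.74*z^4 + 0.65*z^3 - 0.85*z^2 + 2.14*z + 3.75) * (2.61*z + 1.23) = 12.3714*z^5 + 7.5267*z^4 - 1.419*z^3 + 4.5399*z^2 + 12.4197*z + 4.6125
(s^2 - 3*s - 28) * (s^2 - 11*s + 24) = s^4 - 14*s^3 + 29*s^2 + 236*s - 672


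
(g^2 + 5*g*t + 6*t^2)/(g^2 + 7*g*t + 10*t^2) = (g + 3*t)/(g + 5*t)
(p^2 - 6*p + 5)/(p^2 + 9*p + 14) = (p^2 - 6*p + 5)/(p^2 + 9*p + 14)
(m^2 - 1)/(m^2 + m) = (m - 1)/m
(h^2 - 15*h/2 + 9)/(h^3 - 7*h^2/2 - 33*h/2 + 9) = (2*h - 3)/(2*h^2 + 5*h - 3)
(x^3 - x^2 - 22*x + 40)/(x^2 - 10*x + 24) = (x^2 + 3*x - 10)/(x - 6)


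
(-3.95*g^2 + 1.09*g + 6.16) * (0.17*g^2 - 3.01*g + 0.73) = -0.6715*g^4 + 12.0748*g^3 - 5.1172*g^2 - 17.7459*g + 4.4968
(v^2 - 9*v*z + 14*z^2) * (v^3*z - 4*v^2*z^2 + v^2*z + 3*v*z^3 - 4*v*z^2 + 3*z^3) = v^5*z - 13*v^4*z^2 + v^4*z + 53*v^3*z^3 - 13*v^3*z^2 - 83*v^2*z^4 + 53*v^2*z^3 + 42*v*z^5 - 83*v*z^4 + 42*z^5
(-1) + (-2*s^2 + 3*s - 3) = -2*s^2 + 3*s - 4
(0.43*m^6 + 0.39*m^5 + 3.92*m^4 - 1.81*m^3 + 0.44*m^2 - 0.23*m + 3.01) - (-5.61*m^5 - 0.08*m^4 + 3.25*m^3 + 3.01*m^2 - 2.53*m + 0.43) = 0.43*m^6 + 6.0*m^5 + 4.0*m^4 - 5.06*m^3 - 2.57*m^2 + 2.3*m + 2.58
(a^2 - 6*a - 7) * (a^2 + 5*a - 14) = a^4 - a^3 - 51*a^2 + 49*a + 98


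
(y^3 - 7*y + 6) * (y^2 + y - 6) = y^5 + y^4 - 13*y^3 - y^2 + 48*y - 36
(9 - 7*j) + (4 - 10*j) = 13 - 17*j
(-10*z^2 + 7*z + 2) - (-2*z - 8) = -10*z^2 + 9*z + 10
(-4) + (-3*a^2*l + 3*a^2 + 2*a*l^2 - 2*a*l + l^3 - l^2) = -3*a^2*l + 3*a^2 + 2*a*l^2 - 2*a*l + l^3 - l^2 - 4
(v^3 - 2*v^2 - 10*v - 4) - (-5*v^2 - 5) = v^3 + 3*v^2 - 10*v + 1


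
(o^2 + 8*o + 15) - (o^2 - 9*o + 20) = 17*o - 5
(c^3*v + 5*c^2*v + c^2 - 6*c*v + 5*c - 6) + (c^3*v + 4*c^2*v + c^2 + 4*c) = 2*c^3*v + 9*c^2*v + 2*c^2 - 6*c*v + 9*c - 6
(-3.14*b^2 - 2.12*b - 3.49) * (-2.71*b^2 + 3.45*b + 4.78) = 8.5094*b^4 - 5.0878*b^3 - 12.8653*b^2 - 22.1741*b - 16.6822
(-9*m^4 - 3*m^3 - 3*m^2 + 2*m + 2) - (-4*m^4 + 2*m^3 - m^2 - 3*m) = -5*m^4 - 5*m^3 - 2*m^2 + 5*m + 2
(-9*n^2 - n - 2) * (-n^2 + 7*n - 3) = 9*n^4 - 62*n^3 + 22*n^2 - 11*n + 6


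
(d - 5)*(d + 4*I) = d^2 - 5*d + 4*I*d - 20*I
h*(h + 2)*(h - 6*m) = h^3 - 6*h^2*m + 2*h^2 - 12*h*m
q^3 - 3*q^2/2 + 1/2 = (q - 1)^2*(q + 1/2)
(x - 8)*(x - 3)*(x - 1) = x^3 - 12*x^2 + 35*x - 24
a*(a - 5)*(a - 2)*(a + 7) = a^4 - 39*a^2 + 70*a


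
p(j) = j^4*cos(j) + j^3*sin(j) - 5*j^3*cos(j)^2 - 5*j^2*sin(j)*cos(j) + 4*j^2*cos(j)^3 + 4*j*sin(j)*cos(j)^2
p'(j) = -j^4*sin(j) + 10*j^3*sin(j)*cos(j) + 5*j^3*cos(j) + 5*j^2*sin(j)^2 - 12*j^2*sin(j)*cos(j)^2 + 3*j^2*sin(j) - 20*j^2*cos(j)^2 - 8*j*sin(j)^2*cos(j) - 10*j*sin(j)*cos(j) + 12*j*cos(j)^3 + 4*sin(j)*cos(j)^2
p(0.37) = 0.49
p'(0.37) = 0.99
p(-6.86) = 3395.35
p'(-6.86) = 810.89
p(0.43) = 0.53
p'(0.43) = 0.30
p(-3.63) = -3.58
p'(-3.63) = 108.38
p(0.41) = 0.52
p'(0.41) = 0.55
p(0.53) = 0.50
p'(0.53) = -1.07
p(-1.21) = 6.76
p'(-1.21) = 3.32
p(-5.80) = 1692.21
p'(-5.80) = -2797.95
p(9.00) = -8784.10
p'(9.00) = -10306.18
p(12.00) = 11072.29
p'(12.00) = 9294.02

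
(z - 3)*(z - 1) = z^2 - 4*z + 3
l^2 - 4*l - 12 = (l - 6)*(l + 2)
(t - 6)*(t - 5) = t^2 - 11*t + 30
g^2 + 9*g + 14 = (g + 2)*(g + 7)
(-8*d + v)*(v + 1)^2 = -8*d*v^2 - 16*d*v - 8*d + v^3 + 2*v^2 + v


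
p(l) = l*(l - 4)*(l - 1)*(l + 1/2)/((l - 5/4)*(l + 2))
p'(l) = -l*(l - 4)*(l - 1)*(l + 1/2)/((l - 5/4)*(l + 2)^2) + l*(l - 4)*(l - 1)/((l - 5/4)*(l + 2)) + l*(l - 4)*(l + 1/2)/((l - 5/4)*(l + 2)) - l*(l - 4)*(l - 1)*(l + 1/2)/((l - 5/4)^2*(l + 2)) + l*(l - 1)*(l + 1/2)/((l - 5/4)*(l + 2)) + (l - 4)*(l - 1)*(l + 1/2)/((l - 5/4)*(l + 2)) = 2*(16*l^5 - 18*l^4 - 134*l^3 + 263*l^2 - 60*l - 40)/(16*l^4 + 24*l^3 - 71*l^2 - 60*l + 100)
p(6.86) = 17.02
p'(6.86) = 8.70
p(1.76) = -3.53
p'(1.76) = 1.22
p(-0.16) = 0.10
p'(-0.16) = -0.43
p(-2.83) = 50.94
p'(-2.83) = 13.24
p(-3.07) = 49.12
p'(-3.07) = 3.15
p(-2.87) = 50.45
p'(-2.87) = 10.99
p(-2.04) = 438.33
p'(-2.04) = 10375.33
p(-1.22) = -5.28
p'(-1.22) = 19.70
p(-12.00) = 216.63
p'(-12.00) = -29.08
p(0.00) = 0.00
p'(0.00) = -0.80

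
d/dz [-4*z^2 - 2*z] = -8*z - 2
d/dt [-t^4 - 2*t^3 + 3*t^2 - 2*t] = -4*t^3 - 6*t^2 + 6*t - 2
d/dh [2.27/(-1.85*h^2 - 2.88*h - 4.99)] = (8.399*h + 6.5376)/(1.85*h^2 + 2.88*h + 4.99)^2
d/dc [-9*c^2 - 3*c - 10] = -18*c - 3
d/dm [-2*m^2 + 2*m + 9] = 2 - 4*m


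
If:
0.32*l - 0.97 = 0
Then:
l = 3.03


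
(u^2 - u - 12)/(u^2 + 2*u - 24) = (u + 3)/(u + 6)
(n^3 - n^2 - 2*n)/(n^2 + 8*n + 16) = n*(n^2 - n - 2)/(n^2 + 8*n + 16)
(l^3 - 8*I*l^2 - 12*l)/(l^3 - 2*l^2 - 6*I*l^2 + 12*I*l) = (l - 2*I)/(l - 2)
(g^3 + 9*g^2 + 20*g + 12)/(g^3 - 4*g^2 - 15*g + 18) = (g^3 + 9*g^2 + 20*g + 12)/(g^3 - 4*g^2 - 15*g + 18)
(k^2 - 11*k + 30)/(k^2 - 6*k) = (k - 5)/k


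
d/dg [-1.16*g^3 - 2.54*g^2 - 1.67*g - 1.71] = -3.48*g^2 - 5.08*g - 1.67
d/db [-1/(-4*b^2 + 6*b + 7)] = 2*(3 - 4*b)/(-4*b^2 + 6*b + 7)^2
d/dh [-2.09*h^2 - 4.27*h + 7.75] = -4.18*h - 4.27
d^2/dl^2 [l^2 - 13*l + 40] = 2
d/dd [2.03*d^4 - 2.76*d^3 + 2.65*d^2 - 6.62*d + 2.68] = 8.12*d^3 - 8.28*d^2 + 5.3*d - 6.62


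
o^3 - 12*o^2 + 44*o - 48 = (o - 6)*(o - 4)*(o - 2)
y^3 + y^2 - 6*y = y*(y - 2)*(y + 3)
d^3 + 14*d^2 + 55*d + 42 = (d + 1)*(d + 6)*(d + 7)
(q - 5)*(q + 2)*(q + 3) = q^3 - 19*q - 30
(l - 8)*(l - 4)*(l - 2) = l^3 - 14*l^2 + 56*l - 64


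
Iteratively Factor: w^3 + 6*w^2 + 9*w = (w + 3)*(w^2 + 3*w) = (w + 3)^2*(w)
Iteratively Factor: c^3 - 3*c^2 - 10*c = (c - 5)*(c^2 + 2*c) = c*(c - 5)*(c + 2)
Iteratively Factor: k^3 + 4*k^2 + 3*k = (k)*(k^2 + 4*k + 3) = k*(k + 3)*(k + 1)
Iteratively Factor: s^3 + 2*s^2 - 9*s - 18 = (s + 2)*(s^2 - 9) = (s + 2)*(s + 3)*(s - 3)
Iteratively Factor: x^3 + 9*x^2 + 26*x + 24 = (x + 3)*(x^2 + 6*x + 8) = (x + 2)*(x + 3)*(x + 4)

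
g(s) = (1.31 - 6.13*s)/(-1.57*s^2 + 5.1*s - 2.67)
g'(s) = (1.31 - 6.13*s)*(3.14*s - 5.1)/(-1.57*s^2 + 5.1*s - 2.67)^2 - 6.13/(-1.57*s^2 + 5.1*s - 2.67)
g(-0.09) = -0.59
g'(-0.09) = 0.94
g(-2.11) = -0.70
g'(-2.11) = -0.10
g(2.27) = -15.43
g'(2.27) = -45.80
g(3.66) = 4.20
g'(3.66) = -4.11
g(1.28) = -5.08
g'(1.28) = -0.49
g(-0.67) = -0.80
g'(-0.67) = 0.06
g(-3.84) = -0.55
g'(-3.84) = -0.07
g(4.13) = 2.86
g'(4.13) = -1.95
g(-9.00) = -0.32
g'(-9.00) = -0.03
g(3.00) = 11.39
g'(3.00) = -28.71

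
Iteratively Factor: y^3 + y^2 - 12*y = (y)*(y^2 + y - 12) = y*(y + 4)*(y - 3)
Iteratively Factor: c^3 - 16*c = (c)*(c^2 - 16) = c*(c - 4)*(c + 4)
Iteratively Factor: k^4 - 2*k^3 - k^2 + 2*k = (k + 1)*(k^3 - 3*k^2 + 2*k) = k*(k + 1)*(k^2 - 3*k + 2) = k*(k - 2)*(k + 1)*(k - 1)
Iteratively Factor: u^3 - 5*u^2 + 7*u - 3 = (u - 1)*(u^2 - 4*u + 3) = (u - 1)^2*(u - 3)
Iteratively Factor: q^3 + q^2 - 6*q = (q)*(q^2 + q - 6) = q*(q + 3)*(q - 2)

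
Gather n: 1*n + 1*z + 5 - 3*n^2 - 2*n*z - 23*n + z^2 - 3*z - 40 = -3*n^2 + n*(-2*z - 22) + z^2 - 2*z - 35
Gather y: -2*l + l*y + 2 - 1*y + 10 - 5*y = -2*l + y*(l - 6) + 12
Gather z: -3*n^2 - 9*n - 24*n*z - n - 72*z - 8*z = -3*n^2 - 10*n + z*(-24*n - 80)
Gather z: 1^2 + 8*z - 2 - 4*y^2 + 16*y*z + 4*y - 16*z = -4*y^2 + 4*y + z*(16*y - 8) - 1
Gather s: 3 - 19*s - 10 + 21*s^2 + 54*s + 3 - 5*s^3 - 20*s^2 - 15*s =-5*s^3 + s^2 + 20*s - 4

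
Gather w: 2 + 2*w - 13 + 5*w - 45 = 7*w - 56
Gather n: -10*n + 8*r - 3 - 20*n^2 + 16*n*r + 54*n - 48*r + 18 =-20*n^2 + n*(16*r + 44) - 40*r + 15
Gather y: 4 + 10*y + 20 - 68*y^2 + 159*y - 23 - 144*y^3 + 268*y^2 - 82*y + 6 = -144*y^3 + 200*y^2 + 87*y + 7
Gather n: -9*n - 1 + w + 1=-9*n + w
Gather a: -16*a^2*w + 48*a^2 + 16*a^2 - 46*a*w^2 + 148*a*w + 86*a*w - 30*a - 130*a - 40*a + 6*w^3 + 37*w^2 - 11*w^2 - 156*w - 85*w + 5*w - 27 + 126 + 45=a^2*(64 - 16*w) + a*(-46*w^2 + 234*w - 200) + 6*w^3 + 26*w^2 - 236*w + 144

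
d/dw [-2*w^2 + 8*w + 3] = 8 - 4*w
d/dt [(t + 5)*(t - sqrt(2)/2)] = 2*t - sqrt(2)/2 + 5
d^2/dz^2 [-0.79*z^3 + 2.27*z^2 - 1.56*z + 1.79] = 4.54 - 4.74*z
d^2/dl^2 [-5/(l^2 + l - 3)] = 10*(l^2 + l - (2*l + 1)^2 - 3)/(l^2 + l - 3)^3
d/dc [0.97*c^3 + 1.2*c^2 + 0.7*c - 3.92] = 2.91*c^2 + 2.4*c + 0.7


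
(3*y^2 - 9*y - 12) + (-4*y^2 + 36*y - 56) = -y^2 + 27*y - 68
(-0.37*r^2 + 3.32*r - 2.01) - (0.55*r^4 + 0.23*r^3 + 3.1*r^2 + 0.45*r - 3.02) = -0.55*r^4 - 0.23*r^3 - 3.47*r^2 + 2.87*r + 1.01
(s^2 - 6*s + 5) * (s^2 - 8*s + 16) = s^4 - 14*s^3 + 69*s^2 - 136*s + 80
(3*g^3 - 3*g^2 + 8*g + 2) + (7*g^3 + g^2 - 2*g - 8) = 10*g^3 - 2*g^2 + 6*g - 6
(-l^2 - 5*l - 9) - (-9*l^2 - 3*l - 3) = 8*l^2 - 2*l - 6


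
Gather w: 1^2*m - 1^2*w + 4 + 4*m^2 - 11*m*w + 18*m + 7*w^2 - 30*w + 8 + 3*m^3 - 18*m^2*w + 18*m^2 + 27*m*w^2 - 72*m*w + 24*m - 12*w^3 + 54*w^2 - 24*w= 3*m^3 + 22*m^2 + 43*m - 12*w^3 + w^2*(27*m + 61) + w*(-18*m^2 - 83*m - 55) + 12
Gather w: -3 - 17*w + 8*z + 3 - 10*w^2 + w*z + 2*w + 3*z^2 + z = -10*w^2 + w*(z - 15) + 3*z^2 + 9*z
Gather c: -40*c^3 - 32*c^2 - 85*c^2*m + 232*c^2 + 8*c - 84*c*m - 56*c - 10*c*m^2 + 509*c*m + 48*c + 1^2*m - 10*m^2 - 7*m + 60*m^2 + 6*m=-40*c^3 + c^2*(200 - 85*m) + c*(-10*m^2 + 425*m) + 50*m^2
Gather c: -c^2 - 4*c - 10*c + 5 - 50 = -c^2 - 14*c - 45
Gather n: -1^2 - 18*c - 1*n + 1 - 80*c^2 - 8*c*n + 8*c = -80*c^2 - 10*c + n*(-8*c - 1)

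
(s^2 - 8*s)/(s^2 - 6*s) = (s - 8)/(s - 6)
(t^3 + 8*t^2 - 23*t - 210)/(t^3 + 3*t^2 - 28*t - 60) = (t + 7)/(t + 2)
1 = 1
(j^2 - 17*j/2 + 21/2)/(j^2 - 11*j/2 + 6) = (j - 7)/(j - 4)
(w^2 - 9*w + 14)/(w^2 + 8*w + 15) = (w^2 - 9*w + 14)/(w^2 + 8*w + 15)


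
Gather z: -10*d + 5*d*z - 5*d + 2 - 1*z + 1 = -15*d + z*(5*d - 1) + 3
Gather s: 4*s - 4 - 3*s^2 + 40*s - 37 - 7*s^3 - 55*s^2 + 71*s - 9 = -7*s^3 - 58*s^2 + 115*s - 50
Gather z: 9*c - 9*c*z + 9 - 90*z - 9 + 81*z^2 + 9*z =9*c + 81*z^2 + z*(-9*c - 81)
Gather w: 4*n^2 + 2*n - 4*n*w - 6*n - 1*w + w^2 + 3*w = 4*n^2 - 4*n + w^2 + w*(2 - 4*n)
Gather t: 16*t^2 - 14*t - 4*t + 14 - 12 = 16*t^2 - 18*t + 2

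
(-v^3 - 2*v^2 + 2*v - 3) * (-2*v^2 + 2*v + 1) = 2*v^5 + 2*v^4 - 9*v^3 + 8*v^2 - 4*v - 3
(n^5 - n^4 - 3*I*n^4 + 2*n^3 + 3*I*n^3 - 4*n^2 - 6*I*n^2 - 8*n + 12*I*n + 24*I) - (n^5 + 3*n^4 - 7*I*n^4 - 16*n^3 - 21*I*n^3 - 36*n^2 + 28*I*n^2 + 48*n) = -4*n^4 + 4*I*n^4 + 18*n^3 + 24*I*n^3 + 32*n^2 - 34*I*n^2 - 56*n + 12*I*n + 24*I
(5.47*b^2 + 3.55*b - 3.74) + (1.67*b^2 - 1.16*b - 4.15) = 7.14*b^2 + 2.39*b - 7.89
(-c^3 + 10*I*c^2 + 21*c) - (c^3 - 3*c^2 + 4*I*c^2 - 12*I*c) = -2*c^3 + 3*c^2 + 6*I*c^2 + 21*c + 12*I*c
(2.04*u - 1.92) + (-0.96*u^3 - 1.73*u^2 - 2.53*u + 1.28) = -0.96*u^3 - 1.73*u^2 - 0.49*u - 0.64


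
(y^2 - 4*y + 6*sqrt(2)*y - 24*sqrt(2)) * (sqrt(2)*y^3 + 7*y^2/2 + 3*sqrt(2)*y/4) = sqrt(2)*y^5 - 4*sqrt(2)*y^4 + 31*y^4/2 - 62*y^3 + 87*sqrt(2)*y^3/4 - 87*sqrt(2)*y^2 + 9*y^2 - 36*y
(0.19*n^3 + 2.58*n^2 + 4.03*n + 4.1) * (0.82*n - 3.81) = 0.1558*n^4 + 1.3917*n^3 - 6.5252*n^2 - 11.9923*n - 15.621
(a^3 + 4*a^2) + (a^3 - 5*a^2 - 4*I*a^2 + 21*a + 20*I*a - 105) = 2*a^3 - a^2 - 4*I*a^2 + 21*a + 20*I*a - 105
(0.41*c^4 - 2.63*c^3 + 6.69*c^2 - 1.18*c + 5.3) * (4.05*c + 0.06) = 1.6605*c^5 - 10.6269*c^4 + 26.9367*c^3 - 4.3776*c^2 + 21.3942*c + 0.318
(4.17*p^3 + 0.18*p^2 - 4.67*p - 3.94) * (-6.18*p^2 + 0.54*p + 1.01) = -25.7706*p^5 + 1.1394*p^4 + 33.1695*p^3 + 22.0092*p^2 - 6.8443*p - 3.9794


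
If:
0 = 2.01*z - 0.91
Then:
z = 0.45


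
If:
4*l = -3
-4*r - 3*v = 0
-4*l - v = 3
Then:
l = -3/4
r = 0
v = 0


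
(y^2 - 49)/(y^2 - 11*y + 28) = (y + 7)/(y - 4)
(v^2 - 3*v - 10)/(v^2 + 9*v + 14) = (v - 5)/(v + 7)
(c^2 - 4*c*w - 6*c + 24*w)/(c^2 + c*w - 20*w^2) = (c - 6)/(c + 5*w)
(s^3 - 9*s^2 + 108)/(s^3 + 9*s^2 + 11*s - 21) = (s^2 - 12*s + 36)/(s^2 + 6*s - 7)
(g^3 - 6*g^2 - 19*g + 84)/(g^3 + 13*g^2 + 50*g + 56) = (g^2 - 10*g + 21)/(g^2 + 9*g + 14)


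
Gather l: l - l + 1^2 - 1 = 0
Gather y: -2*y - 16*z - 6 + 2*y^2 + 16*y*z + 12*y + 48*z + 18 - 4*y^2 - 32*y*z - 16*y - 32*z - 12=-2*y^2 + y*(-16*z - 6)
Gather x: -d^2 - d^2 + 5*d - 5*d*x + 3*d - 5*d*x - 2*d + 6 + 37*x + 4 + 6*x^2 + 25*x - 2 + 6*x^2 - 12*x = -2*d^2 + 6*d + 12*x^2 + x*(50 - 10*d) + 8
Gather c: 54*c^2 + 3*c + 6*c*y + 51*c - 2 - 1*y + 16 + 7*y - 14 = 54*c^2 + c*(6*y + 54) + 6*y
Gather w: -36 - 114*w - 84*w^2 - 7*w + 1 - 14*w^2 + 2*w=-98*w^2 - 119*w - 35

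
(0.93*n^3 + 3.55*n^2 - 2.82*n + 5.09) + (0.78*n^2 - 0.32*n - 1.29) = 0.93*n^3 + 4.33*n^2 - 3.14*n + 3.8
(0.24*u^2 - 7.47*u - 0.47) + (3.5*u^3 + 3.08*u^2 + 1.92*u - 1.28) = 3.5*u^3 + 3.32*u^2 - 5.55*u - 1.75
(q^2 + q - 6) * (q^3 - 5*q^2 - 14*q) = q^5 - 4*q^4 - 25*q^3 + 16*q^2 + 84*q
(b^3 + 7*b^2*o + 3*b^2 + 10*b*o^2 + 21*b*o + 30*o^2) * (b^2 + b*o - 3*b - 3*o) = b^5 + 8*b^4*o + 17*b^3*o^2 - 9*b^3 + 10*b^2*o^3 - 72*b^2*o - 153*b*o^2 - 90*o^3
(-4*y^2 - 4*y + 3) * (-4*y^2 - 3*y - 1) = 16*y^4 + 28*y^3 + 4*y^2 - 5*y - 3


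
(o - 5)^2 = o^2 - 10*o + 25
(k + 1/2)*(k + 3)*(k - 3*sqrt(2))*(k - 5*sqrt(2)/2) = k^4 - 11*sqrt(2)*k^3/2 + 7*k^3/2 - 77*sqrt(2)*k^2/4 + 33*k^2/2 - 33*sqrt(2)*k/4 + 105*k/2 + 45/2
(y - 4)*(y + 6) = y^2 + 2*y - 24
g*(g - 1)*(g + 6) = g^3 + 5*g^2 - 6*g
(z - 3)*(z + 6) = z^2 + 3*z - 18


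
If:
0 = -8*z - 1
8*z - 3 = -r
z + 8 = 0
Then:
No Solution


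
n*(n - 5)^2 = n^3 - 10*n^2 + 25*n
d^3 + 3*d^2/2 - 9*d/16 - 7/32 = (d - 1/2)*(d + 1/4)*(d + 7/4)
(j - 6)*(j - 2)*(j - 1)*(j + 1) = j^4 - 8*j^3 + 11*j^2 + 8*j - 12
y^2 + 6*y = y*(y + 6)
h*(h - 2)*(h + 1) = h^3 - h^2 - 2*h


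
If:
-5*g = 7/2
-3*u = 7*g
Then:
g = -7/10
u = 49/30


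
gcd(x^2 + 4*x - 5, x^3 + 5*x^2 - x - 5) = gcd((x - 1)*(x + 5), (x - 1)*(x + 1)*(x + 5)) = x^2 + 4*x - 5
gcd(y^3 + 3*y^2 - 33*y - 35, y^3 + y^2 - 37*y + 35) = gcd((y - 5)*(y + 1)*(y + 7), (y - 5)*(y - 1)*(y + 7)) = y^2 + 2*y - 35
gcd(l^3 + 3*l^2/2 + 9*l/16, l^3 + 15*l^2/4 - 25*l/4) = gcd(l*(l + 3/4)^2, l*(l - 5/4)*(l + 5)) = l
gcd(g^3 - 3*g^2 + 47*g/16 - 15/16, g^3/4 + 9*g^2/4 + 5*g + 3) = 1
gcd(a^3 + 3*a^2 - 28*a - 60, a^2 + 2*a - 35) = a - 5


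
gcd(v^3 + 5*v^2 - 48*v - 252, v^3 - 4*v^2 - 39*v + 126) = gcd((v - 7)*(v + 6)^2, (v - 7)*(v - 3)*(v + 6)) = v^2 - v - 42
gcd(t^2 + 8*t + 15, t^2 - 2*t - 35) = t + 5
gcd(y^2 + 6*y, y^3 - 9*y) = y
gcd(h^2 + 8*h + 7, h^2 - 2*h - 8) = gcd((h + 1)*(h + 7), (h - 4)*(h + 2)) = 1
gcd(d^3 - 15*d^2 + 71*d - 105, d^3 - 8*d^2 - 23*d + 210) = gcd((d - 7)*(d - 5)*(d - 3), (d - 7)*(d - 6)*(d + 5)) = d - 7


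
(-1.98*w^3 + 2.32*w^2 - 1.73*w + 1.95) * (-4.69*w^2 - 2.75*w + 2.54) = 9.2862*w^5 - 5.4358*w^4 - 3.2955*w^3 + 1.5048*w^2 - 9.7567*w + 4.953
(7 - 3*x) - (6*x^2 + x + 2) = -6*x^2 - 4*x + 5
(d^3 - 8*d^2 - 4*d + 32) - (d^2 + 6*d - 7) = d^3 - 9*d^2 - 10*d + 39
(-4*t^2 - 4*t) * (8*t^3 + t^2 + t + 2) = -32*t^5 - 36*t^4 - 8*t^3 - 12*t^2 - 8*t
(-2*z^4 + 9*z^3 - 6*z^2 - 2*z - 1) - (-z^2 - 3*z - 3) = -2*z^4 + 9*z^3 - 5*z^2 + z + 2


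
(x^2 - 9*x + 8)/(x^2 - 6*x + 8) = (x^2 - 9*x + 8)/(x^2 - 6*x + 8)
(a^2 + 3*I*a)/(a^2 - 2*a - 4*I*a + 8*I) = a*(a + 3*I)/(a^2 - 2*a - 4*I*a + 8*I)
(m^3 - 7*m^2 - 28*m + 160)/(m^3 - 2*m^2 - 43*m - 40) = (m - 4)/(m + 1)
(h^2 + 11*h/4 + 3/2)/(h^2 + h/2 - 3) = (4*h + 3)/(2*(2*h - 3))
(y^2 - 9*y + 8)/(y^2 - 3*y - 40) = (y - 1)/(y + 5)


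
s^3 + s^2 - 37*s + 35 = (s - 5)*(s - 1)*(s + 7)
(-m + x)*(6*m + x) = -6*m^2 + 5*m*x + x^2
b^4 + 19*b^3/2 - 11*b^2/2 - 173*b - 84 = (b - 4)*(b + 1/2)*(b + 6)*(b + 7)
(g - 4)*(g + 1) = g^2 - 3*g - 4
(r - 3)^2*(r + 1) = r^3 - 5*r^2 + 3*r + 9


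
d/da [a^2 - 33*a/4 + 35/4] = 2*a - 33/4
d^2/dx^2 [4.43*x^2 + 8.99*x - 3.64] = 8.86000000000000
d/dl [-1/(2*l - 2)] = 1/(2*(l - 1)^2)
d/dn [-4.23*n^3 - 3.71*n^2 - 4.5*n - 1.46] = -12.69*n^2 - 7.42*n - 4.5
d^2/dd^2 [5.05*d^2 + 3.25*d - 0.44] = 10.1000000000000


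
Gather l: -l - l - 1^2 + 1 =-2*l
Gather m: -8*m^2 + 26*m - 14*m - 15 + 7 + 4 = -8*m^2 + 12*m - 4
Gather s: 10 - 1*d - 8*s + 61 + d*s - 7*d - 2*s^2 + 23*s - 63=-8*d - 2*s^2 + s*(d + 15) + 8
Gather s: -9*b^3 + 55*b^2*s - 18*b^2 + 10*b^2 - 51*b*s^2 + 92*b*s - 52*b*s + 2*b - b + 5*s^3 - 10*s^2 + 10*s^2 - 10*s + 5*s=-9*b^3 - 8*b^2 - 51*b*s^2 + b + 5*s^3 + s*(55*b^2 + 40*b - 5)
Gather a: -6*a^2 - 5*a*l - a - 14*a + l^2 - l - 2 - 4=-6*a^2 + a*(-5*l - 15) + l^2 - l - 6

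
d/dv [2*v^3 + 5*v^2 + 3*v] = 6*v^2 + 10*v + 3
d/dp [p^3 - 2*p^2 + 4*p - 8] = 3*p^2 - 4*p + 4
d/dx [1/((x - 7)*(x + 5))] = 2*(1 - x)/(x^4 - 4*x^3 - 66*x^2 + 140*x + 1225)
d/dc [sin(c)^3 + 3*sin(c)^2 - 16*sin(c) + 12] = (3*sin(c)^2 + 6*sin(c) - 16)*cos(c)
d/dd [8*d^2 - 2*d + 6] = 16*d - 2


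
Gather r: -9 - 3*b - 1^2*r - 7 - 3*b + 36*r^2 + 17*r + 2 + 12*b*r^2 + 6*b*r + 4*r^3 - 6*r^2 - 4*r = -6*b + 4*r^3 + r^2*(12*b + 30) + r*(6*b + 12) - 14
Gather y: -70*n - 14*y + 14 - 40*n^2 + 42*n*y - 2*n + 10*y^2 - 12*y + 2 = -40*n^2 - 72*n + 10*y^2 + y*(42*n - 26) + 16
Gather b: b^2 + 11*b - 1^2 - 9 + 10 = b^2 + 11*b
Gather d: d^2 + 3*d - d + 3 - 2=d^2 + 2*d + 1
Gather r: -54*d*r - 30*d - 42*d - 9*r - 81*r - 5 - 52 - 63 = -72*d + r*(-54*d - 90) - 120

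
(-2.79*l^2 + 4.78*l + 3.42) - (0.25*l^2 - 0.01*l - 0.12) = -3.04*l^2 + 4.79*l + 3.54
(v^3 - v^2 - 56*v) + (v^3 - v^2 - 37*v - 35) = 2*v^3 - 2*v^2 - 93*v - 35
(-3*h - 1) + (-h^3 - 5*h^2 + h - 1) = -h^3 - 5*h^2 - 2*h - 2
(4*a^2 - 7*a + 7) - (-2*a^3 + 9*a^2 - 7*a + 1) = 2*a^3 - 5*a^2 + 6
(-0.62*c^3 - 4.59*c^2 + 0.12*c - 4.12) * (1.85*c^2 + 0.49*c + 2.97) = -1.147*c^5 - 8.7953*c^4 - 3.8685*c^3 - 21.1955*c^2 - 1.6624*c - 12.2364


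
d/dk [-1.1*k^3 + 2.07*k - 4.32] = 2.07 - 3.3*k^2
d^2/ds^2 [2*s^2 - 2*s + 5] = 4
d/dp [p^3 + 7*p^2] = p*(3*p + 14)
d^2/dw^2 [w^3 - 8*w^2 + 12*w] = 6*w - 16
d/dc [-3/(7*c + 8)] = 21/(7*c + 8)^2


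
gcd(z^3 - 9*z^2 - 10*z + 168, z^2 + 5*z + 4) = z + 4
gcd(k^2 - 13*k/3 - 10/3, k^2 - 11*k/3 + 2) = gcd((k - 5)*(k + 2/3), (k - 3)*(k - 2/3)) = 1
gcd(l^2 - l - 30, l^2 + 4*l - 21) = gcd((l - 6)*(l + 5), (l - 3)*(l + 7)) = 1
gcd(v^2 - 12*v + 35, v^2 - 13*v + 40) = v - 5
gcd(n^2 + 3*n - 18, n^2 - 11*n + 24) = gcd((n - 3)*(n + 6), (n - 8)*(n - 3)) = n - 3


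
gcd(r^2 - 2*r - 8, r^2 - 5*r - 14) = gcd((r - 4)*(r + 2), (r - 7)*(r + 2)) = r + 2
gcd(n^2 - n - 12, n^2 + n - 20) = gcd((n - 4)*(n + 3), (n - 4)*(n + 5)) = n - 4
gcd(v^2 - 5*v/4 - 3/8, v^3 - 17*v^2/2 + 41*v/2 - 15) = v - 3/2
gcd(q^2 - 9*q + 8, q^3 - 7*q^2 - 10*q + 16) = q^2 - 9*q + 8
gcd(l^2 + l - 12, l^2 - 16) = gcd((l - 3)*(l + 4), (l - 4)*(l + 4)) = l + 4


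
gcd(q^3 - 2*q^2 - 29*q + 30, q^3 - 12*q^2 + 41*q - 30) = q^2 - 7*q + 6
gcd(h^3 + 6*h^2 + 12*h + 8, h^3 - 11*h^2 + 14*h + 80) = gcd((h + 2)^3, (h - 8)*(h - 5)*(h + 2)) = h + 2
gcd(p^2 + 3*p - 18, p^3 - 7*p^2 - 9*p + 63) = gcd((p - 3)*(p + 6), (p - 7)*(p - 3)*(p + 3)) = p - 3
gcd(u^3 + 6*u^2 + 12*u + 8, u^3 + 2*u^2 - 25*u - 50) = u + 2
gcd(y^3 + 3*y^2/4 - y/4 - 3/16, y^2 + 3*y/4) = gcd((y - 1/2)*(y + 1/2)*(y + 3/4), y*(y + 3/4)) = y + 3/4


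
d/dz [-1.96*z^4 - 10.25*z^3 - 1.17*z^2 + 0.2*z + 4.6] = -7.84*z^3 - 30.75*z^2 - 2.34*z + 0.2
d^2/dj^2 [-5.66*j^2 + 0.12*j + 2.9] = -11.3200000000000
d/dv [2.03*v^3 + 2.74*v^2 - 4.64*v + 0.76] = 6.09*v^2 + 5.48*v - 4.64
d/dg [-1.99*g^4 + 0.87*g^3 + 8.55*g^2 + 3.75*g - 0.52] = -7.96*g^3 + 2.61*g^2 + 17.1*g + 3.75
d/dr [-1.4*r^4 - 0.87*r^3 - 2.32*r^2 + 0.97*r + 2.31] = -5.6*r^3 - 2.61*r^2 - 4.64*r + 0.97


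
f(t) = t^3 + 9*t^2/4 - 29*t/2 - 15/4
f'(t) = 3*t^2 + 9*t/2 - 29/2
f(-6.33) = -75.45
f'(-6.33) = 77.22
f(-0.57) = 5.06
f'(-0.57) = -16.09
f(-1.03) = 12.48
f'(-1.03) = -15.95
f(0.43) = -9.49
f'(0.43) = -12.01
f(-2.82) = 32.61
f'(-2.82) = -3.33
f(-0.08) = -2.58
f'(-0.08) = -14.84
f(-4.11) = 24.43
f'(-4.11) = 17.68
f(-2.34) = 29.69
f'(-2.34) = -8.60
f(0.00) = -3.75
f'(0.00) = -14.50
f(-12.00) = -1233.75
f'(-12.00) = 363.50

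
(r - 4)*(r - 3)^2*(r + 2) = r^4 - 8*r^3 + 13*r^2 + 30*r - 72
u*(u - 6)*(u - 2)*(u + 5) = u^4 - 3*u^3 - 28*u^2 + 60*u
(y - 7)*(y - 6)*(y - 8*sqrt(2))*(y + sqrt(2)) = y^4 - 13*y^3 - 7*sqrt(2)*y^3 + 26*y^2 + 91*sqrt(2)*y^2 - 294*sqrt(2)*y + 208*y - 672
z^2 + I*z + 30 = (z - 5*I)*(z + 6*I)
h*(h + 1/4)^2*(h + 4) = h^4 + 9*h^3/2 + 33*h^2/16 + h/4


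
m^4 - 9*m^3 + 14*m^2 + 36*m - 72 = (m - 6)*(m - 3)*(m - 2)*(m + 2)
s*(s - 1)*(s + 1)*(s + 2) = s^4 + 2*s^3 - s^2 - 2*s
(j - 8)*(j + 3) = j^2 - 5*j - 24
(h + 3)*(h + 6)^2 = h^3 + 15*h^2 + 72*h + 108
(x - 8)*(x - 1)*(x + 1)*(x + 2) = x^4 - 6*x^3 - 17*x^2 + 6*x + 16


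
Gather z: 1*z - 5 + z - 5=2*z - 10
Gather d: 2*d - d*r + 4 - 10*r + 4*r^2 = d*(2 - r) + 4*r^2 - 10*r + 4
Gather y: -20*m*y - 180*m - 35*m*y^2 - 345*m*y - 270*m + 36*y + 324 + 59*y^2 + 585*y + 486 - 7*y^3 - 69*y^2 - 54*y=-450*m - 7*y^3 + y^2*(-35*m - 10) + y*(567 - 365*m) + 810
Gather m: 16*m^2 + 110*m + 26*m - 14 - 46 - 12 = 16*m^2 + 136*m - 72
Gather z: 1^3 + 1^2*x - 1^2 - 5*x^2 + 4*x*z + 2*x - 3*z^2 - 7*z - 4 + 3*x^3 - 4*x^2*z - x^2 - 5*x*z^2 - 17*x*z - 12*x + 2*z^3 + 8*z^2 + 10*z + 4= 3*x^3 - 6*x^2 - 9*x + 2*z^3 + z^2*(5 - 5*x) + z*(-4*x^2 - 13*x + 3)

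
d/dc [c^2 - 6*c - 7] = 2*c - 6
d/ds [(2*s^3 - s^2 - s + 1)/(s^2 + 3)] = (2*s^4 + 19*s^2 - 8*s - 3)/(s^4 + 6*s^2 + 9)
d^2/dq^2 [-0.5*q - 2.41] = 0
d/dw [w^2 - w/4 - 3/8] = 2*w - 1/4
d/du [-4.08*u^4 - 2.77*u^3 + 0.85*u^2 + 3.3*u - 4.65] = -16.32*u^3 - 8.31*u^2 + 1.7*u + 3.3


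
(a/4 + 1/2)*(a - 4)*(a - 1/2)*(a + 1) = a^4/4 - 3*a^3/8 - 19*a^2/8 - 3*a/4 + 1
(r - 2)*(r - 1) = r^2 - 3*r + 2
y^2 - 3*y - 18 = (y - 6)*(y + 3)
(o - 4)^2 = o^2 - 8*o + 16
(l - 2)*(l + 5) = l^2 + 3*l - 10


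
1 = 1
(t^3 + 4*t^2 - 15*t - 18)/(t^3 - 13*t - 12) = (t^2 + 3*t - 18)/(t^2 - t - 12)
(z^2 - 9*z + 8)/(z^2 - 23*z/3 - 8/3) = 3*(z - 1)/(3*z + 1)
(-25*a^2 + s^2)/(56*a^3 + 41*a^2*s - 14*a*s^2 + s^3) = (-25*a^2 + s^2)/(56*a^3 + 41*a^2*s - 14*a*s^2 + s^3)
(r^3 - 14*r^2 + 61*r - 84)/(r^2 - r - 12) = (r^2 - 10*r + 21)/(r + 3)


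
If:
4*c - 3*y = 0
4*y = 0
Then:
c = 0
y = 0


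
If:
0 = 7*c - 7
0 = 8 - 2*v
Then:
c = 1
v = 4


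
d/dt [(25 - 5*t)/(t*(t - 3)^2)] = 5*(2*t^2 - 15*t + 15)/(t^2*(t^3 - 9*t^2 + 27*t - 27))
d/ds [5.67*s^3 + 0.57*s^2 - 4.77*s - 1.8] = 17.01*s^2 + 1.14*s - 4.77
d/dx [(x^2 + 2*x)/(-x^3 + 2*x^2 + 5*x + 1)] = (x^4 + 4*x^3 + x^2 + 2*x + 2)/(x^6 - 4*x^5 - 6*x^4 + 18*x^3 + 29*x^2 + 10*x + 1)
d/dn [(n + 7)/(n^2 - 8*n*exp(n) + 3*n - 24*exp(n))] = (n^2 - 8*n*exp(n) + 3*n + (n + 7)*(8*n*exp(n) - 2*n + 32*exp(n) - 3) - 24*exp(n))/(n^2 - 8*n*exp(n) + 3*n - 24*exp(n))^2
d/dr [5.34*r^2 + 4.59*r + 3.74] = 10.68*r + 4.59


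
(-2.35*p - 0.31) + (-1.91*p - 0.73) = -4.26*p - 1.04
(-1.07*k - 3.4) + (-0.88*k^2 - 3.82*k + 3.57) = -0.88*k^2 - 4.89*k + 0.17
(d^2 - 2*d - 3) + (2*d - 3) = d^2 - 6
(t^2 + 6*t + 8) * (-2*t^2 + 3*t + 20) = -2*t^4 - 9*t^3 + 22*t^2 + 144*t + 160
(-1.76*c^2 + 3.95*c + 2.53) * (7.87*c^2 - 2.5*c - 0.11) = -13.8512*c^4 + 35.4865*c^3 + 10.2297*c^2 - 6.7595*c - 0.2783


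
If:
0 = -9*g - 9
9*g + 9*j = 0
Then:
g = -1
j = 1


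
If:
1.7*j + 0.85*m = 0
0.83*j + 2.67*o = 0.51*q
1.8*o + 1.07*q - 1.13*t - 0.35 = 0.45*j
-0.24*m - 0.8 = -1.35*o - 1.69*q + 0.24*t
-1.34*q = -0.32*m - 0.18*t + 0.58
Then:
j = -1.83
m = 3.66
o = 0.71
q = 0.75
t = 2.26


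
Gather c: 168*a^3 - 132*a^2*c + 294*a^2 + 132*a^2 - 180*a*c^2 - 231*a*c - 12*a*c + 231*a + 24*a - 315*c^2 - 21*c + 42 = 168*a^3 + 426*a^2 + 255*a + c^2*(-180*a - 315) + c*(-132*a^2 - 243*a - 21) + 42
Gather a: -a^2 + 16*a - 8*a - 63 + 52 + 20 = -a^2 + 8*a + 9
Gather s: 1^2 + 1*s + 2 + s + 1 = 2*s + 4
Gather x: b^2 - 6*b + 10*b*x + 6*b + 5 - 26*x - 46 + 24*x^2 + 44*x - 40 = b^2 + 24*x^2 + x*(10*b + 18) - 81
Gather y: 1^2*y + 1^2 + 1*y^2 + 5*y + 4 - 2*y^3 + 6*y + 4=-2*y^3 + y^2 + 12*y + 9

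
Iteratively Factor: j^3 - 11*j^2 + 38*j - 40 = (j - 4)*(j^2 - 7*j + 10) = (j - 4)*(j - 2)*(j - 5)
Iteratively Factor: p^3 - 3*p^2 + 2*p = (p)*(p^2 - 3*p + 2) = p*(p - 1)*(p - 2)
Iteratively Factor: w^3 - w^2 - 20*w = (w)*(w^2 - w - 20) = w*(w - 5)*(w + 4)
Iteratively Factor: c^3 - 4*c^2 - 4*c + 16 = (c + 2)*(c^2 - 6*c + 8) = (c - 4)*(c + 2)*(c - 2)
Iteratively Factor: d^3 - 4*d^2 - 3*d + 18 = (d - 3)*(d^2 - d - 6) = (d - 3)^2*(d + 2)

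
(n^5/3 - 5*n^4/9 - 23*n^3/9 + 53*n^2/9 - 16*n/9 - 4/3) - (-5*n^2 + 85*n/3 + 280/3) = n^5/3 - 5*n^4/9 - 23*n^3/9 + 98*n^2/9 - 271*n/9 - 284/3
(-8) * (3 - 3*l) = 24*l - 24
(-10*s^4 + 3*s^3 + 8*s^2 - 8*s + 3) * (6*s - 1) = -60*s^5 + 28*s^4 + 45*s^3 - 56*s^2 + 26*s - 3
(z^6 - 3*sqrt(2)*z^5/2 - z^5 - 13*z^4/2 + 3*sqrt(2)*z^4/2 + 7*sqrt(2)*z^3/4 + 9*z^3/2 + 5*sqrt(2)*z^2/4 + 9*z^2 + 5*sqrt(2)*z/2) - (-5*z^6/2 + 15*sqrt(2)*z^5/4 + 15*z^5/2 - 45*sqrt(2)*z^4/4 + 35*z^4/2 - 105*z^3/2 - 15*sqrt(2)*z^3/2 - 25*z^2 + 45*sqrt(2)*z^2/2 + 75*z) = 7*z^6/2 - 17*z^5/2 - 21*sqrt(2)*z^5/4 - 24*z^4 + 51*sqrt(2)*z^4/4 + 37*sqrt(2)*z^3/4 + 57*z^3 - 85*sqrt(2)*z^2/4 + 34*z^2 - 75*z + 5*sqrt(2)*z/2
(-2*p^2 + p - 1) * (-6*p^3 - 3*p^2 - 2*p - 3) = 12*p^5 + 7*p^3 + 7*p^2 - p + 3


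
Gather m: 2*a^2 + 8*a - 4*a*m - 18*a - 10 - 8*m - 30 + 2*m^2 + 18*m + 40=2*a^2 - 10*a + 2*m^2 + m*(10 - 4*a)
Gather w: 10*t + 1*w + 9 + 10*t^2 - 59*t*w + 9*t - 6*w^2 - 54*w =10*t^2 + 19*t - 6*w^2 + w*(-59*t - 53) + 9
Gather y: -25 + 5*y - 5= 5*y - 30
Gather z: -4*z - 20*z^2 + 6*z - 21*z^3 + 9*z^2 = -21*z^3 - 11*z^2 + 2*z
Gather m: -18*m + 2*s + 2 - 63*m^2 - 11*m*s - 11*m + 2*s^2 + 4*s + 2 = -63*m^2 + m*(-11*s - 29) + 2*s^2 + 6*s + 4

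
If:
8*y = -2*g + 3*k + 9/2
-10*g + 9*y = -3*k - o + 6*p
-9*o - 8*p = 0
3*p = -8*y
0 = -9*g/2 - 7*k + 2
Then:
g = 58017/76717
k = -30755/153434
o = 54240/76717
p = -61020/76717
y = 45765/153434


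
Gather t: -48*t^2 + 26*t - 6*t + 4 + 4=-48*t^2 + 20*t + 8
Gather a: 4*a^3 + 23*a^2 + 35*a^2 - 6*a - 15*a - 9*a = 4*a^3 + 58*a^2 - 30*a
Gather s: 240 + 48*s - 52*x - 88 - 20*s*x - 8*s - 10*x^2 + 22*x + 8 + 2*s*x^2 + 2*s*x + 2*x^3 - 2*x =s*(2*x^2 - 18*x + 40) + 2*x^3 - 10*x^2 - 32*x + 160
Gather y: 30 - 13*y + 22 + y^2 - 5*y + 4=y^2 - 18*y + 56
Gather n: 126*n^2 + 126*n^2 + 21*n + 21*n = 252*n^2 + 42*n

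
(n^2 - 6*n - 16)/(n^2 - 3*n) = (n^2 - 6*n - 16)/(n*(n - 3))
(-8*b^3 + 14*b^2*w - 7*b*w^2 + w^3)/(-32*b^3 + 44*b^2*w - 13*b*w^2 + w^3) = (-2*b + w)/(-8*b + w)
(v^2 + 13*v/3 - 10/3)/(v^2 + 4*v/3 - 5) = (3*v^2 + 13*v - 10)/(3*v^2 + 4*v - 15)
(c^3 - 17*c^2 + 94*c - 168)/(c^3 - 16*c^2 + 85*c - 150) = (c^2 - 11*c + 28)/(c^2 - 10*c + 25)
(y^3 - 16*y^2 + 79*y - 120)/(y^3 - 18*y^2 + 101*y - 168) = (y - 5)/(y - 7)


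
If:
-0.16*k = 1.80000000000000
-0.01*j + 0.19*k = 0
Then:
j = -213.75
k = -11.25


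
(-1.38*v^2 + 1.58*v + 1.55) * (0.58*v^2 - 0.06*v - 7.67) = -0.8004*v^4 + 0.9992*v^3 + 11.3888*v^2 - 12.2116*v - 11.8885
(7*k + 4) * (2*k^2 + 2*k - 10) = 14*k^3 + 22*k^2 - 62*k - 40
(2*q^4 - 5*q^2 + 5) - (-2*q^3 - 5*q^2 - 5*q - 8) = 2*q^4 + 2*q^3 + 5*q + 13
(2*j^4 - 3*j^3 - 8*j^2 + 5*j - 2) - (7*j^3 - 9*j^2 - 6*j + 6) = 2*j^4 - 10*j^3 + j^2 + 11*j - 8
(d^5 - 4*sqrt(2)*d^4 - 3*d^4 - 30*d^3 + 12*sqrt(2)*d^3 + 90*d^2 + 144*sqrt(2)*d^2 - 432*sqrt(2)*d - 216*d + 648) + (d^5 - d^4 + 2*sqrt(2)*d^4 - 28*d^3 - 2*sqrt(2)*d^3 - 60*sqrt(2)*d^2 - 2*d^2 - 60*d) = 2*d^5 - 4*d^4 - 2*sqrt(2)*d^4 - 58*d^3 + 10*sqrt(2)*d^3 + 88*d^2 + 84*sqrt(2)*d^2 - 432*sqrt(2)*d - 276*d + 648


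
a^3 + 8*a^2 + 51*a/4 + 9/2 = (a + 1/2)*(a + 3/2)*(a + 6)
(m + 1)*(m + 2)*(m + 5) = m^3 + 8*m^2 + 17*m + 10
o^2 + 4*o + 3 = (o + 1)*(o + 3)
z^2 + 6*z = z*(z + 6)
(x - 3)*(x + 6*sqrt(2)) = x^2 - 3*x + 6*sqrt(2)*x - 18*sqrt(2)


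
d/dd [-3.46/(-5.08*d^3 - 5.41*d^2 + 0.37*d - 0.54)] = (-52.7304*d^2 - 37.4372*d + 1.2802)/(5.08*d^3 + 5.41*d^2 - 0.37*d + 0.54)^2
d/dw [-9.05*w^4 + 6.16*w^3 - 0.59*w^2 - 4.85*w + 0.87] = -36.2*w^3 + 18.48*w^2 - 1.18*w - 4.85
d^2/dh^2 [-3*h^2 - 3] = -6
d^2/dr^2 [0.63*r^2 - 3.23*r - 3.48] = 1.26000000000000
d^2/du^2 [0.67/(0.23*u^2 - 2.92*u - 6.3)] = (0.070886*u^2 - 0.899944*u - 0.67*(0.46*u - 2.92)*(0.92*u - 5.84) - 1.94166)/(-0.23*u^2 + 2.92*u + 6.3)^3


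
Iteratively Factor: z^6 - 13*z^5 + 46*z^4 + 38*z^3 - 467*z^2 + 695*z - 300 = (z - 1)*(z^5 - 12*z^4 + 34*z^3 + 72*z^2 - 395*z + 300) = (z - 5)*(z - 1)*(z^4 - 7*z^3 - z^2 + 67*z - 60) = (z - 5)*(z - 4)*(z - 1)*(z^3 - 3*z^2 - 13*z + 15) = (z - 5)*(z - 4)*(z - 1)^2*(z^2 - 2*z - 15) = (z - 5)^2*(z - 4)*(z - 1)^2*(z + 3)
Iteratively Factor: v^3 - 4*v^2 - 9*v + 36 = (v - 3)*(v^2 - v - 12) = (v - 3)*(v + 3)*(v - 4)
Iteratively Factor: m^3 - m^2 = (m)*(m^2 - m) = m*(m - 1)*(m)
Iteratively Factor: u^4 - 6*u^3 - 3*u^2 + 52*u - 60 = (u - 2)*(u^3 - 4*u^2 - 11*u + 30) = (u - 2)*(u + 3)*(u^2 - 7*u + 10) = (u - 2)^2*(u + 3)*(u - 5)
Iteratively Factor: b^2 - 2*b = (b - 2)*(b)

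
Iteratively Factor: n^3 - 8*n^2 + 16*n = (n - 4)*(n^2 - 4*n) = (n - 4)^2*(n)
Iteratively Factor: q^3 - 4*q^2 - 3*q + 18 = (q + 2)*(q^2 - 6*q + 9) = (q - 3)*(q + 2)*(q - 3)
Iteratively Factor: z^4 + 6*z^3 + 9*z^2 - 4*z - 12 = (z - 1)*(z^3 + 7*z^2 + 16*z + 12) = (z - 1)*(z + 2)*(z^2 + 5*z + 6) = (z - 1)*(z + 2)^2*(z + 3)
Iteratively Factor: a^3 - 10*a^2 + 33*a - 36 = (a - 3)*(a^2 - 7*a + 12) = (a - 4)*(a - 3)*(a - 3)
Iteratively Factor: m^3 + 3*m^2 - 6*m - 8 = (m + 4)*(m^2 - m - 2) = (m + 1)*(m + 4)*(m - 2)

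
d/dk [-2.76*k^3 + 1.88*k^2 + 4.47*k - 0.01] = -8.28*k^2 + 3.76*k + 4.47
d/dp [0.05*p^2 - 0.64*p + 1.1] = 0.1*p - 0.64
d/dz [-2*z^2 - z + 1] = -4*z - 1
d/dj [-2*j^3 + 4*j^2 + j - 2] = -6*j^2 + 8*j + 1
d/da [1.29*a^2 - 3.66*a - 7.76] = 2.58*a - 3.66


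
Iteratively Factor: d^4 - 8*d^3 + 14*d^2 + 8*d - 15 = (d - 1)*(d^3 - 7*d^2 + 7*d + 15) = (d - 5)*(d - 1)*(d^2 - 2*d - 3) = (d - 5)*(d - 3)*(d - 1)*(d + 1)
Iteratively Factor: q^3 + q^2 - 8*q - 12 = (q - 3)*(q^2 + 4*q + 4) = (q - 3)*(q + 2)*(q + 2)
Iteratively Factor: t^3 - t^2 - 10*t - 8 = (t + 1)*(t^2 - 2*t - 8) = (t + 1)*(t + 2)*(t - 4)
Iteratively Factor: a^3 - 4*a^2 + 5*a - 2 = (a - 1)*(a^2 - 3*a + 2) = (a - 2)*(a - 1)*(a - 1)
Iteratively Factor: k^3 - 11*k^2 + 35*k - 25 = (k - 5)*(k^2 - 6*k + 5) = (k - 5)*(k - 1)*(k - 5)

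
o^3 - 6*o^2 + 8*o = o*(o - 4)*(o - 2)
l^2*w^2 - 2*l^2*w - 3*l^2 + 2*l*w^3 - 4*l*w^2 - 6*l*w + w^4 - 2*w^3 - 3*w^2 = (l + w)^2*(w - 3)*(w + 1)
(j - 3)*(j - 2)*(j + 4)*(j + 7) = j^4 + 6*j^3 - 21*j^2 - 74*j + 168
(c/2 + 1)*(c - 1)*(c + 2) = c^3/2 + 3*c^2/2 - 2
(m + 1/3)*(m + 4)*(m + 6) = m^3 + 31*m^2/3 + 82*m/3 + 8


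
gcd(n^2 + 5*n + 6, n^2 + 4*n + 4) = n + 2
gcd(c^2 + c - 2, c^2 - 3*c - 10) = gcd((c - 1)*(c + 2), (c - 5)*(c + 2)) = c + 2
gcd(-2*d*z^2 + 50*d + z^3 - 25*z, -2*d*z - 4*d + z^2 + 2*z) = -2*d + z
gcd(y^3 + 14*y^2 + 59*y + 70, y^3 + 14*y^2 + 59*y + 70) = y^3 + 14*y^2 + 59*y + 70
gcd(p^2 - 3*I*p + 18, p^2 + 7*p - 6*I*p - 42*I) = p - 6*I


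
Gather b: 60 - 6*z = 60 - 6*z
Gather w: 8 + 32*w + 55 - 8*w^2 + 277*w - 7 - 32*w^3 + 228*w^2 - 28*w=-32*w^3 + 220*w^2 + 281*w + 56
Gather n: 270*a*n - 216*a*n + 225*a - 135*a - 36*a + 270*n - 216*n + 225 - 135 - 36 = 54*a + n*(54*a + 54) + 54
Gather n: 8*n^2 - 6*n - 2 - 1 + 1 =8*n^2 - 6*n - 2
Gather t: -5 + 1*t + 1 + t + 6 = 2*t + 2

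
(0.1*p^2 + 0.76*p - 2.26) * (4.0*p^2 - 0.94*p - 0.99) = 0.4*p^4 + 2.946*p^3 - 9.8534*p^2 + 1.372*p + 2.2374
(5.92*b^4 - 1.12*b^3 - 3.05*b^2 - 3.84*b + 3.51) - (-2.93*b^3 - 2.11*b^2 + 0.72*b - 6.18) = 5.92*b^4 + 1.81*b^3 - 0.94*b^2 - 4.56*b + 9.69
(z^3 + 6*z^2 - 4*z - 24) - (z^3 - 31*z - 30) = 6*z^2 + 27*z + 6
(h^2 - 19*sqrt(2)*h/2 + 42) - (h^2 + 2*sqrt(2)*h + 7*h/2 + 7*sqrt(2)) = -23*sqrt(2)*h/2 - 7*h/2 - 7*sqrt(2) + 42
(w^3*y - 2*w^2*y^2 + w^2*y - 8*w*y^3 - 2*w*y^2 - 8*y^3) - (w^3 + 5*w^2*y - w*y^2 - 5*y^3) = w^3*y - w^3 - 2*w^2*y^2 - 4*w^2*y - 8*w*y^3 - w*y^2 - 3*y^3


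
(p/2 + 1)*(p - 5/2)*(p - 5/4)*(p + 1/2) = p^4/2 - 5*p^3/8 - 21*p^2/8 + 65*p/32 + 25/16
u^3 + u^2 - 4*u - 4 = (u - 2)*(u + 1)*(u + 2)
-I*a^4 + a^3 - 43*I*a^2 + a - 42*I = (a - 6*I)*(a - I)*(a + 7*I)*(-I*a + 1)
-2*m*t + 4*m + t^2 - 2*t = (-2*m + t)*(t - 2)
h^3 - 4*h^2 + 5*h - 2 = (h - 2)*(h - 1)^2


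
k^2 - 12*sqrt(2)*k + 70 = (k - 7*sqrt(2))*(k - 5*sqrt(2))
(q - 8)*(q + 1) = q^2 - 7*q - 8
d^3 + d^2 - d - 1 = (d - 1)*(d + 1)^2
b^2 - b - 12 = (b - 4)*(b + 3)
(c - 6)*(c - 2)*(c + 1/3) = c^3 - 23*c^2/3 + 28*c/3 + 4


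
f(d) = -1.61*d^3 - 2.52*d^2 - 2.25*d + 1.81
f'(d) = -4.83*d^2 - 5.04*d - 2.25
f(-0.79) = 2.81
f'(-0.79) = -1.28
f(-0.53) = 2.53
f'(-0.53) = -0.94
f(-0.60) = 2.60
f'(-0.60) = -0.96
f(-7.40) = 532.88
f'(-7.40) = -229.44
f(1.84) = -20.89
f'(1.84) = -27.88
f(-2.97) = 28.44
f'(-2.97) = -29.89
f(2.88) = -64.03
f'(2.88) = -56.83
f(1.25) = -8.08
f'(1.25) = -16.10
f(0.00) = 1.81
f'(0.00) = -2.25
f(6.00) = -450.17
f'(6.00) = -206.37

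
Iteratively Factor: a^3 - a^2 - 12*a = (a - 4)*(a^2 + 3*a) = a*(a - 4)*(a + 3)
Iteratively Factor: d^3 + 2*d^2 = (d)*(d^2 + 2*d) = d*(d + 2)*(d)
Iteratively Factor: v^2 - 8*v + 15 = (v - 5)*(v - 3)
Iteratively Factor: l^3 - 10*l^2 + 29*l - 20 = (l - 4)*(l^2 - 6*l + 5) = (l - 5)*(l - 4)*(l - 1)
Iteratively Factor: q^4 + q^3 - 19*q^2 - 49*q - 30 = (q - 5)*(q^3 + 6*q^2 + 11*q + 6) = (q - 5)*(q + 3)*(q^2 + 3*q + 2) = (q - 5)*(q + 1)*(q + 3)*(q + 2)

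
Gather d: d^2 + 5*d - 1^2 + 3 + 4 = d^2 + 5*d + 6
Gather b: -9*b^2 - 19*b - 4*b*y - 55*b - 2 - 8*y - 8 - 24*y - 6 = -9*b^2 + b*(-4*y - 74) - 32*y - 16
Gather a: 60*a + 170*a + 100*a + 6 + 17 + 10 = 330*a + 33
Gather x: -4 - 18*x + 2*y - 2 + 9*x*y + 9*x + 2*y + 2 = x*(9*y - 9) + 4*y - 4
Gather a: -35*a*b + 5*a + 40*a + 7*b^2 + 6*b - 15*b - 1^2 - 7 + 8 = a*(45 - 35*b) + 7*b^2 - 9*b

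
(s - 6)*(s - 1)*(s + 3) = s^3 - 4*s^2 - 15*s + 18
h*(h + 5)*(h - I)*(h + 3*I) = h^4 + 5*h^3 + 2*I*h^3 + 3*h^2 + 10*I*h^2 + 15*h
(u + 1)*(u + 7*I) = u^2 + u + 7*I*u + 7*I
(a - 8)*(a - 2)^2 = a^3 - 12*a^2 + 36*a - 32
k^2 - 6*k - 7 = (k - 7)*(k + 1)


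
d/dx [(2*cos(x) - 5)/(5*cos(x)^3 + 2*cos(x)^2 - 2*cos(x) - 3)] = 16*(-20*sin(x)^2*cos(x) + 71*sin(x)^2 - 55)*sin(x)/(-8*sin(x)^2 + 7*cos(x) + 5*cos(3*x) - 4)^2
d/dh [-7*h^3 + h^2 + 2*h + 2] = -21*h^2 + 2*h + 2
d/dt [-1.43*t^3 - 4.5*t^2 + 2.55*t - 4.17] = -4.29*t^2 - 9.0*t + 2.55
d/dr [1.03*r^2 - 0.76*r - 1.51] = 2.06*r - 0.76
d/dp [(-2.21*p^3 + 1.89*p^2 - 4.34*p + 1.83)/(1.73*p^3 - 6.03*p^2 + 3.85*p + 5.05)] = (10.0566*p^4 - 2.00060000000001*p^3 - 61.8729*p^2 + 41.1588*p - 28.9625)/(2.9929*p^6 - 20.8638*p^5 + 49.6819*p^4 - 28.958*p^3 - 46.0805*p^2 + 38.885*p + 25.5025)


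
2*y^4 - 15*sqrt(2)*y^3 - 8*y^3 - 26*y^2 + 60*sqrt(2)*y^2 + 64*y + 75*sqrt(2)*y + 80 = (y - 5)*(y - 8*sqrt(2))*(sqrt(2)*y + 1)*(sqrt(2)*y + sqrt(2))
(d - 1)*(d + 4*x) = d^2 + 4*d*x - d - 4*x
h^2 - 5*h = h*(h - 5)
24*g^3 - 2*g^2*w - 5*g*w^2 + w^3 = (-4*g + w)*(-3*g + w)*(2*g + w)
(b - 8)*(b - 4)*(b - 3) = b^3 - 15*b^2 + 68*b - 96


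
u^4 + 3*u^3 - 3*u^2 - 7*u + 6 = (u - 1)^2*(u + 2)*(u + 3)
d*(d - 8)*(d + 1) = d^3 - 7*d^2 - 8*d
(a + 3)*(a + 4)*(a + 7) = a^3 + 14*a^2 + 61*a + 84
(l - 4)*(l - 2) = l^2 - 6*l + 8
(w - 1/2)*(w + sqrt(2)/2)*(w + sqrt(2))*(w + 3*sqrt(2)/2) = w^4 - w^3/2 + 3*sqrt(2)*w^3 - 3*sqrt(2)*w^2/2 + 11*w^2/2 - 11*w/4 + 3*sqrt(2)*w/2 - 3*sqrt(2)/4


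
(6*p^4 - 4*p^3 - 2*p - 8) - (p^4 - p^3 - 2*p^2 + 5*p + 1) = 5*p^4 - 3*p^3 + 2*p^2 - 7*p - 9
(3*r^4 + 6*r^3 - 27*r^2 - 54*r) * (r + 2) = 3*r^5 + 12*r^4 - 15*r^3 - 108*r^2 - 108*r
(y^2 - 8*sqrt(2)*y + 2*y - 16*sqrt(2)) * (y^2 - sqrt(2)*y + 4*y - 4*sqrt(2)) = y^4 - 9*sqrt(2)*y^3 + 6*y^3 - 54*sqrt(2)*y^2 + 24*y^2 - 72*sqrt(2)*y + 96*y + 128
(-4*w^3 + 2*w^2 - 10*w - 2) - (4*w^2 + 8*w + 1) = -4*w^3 - 2*w^2 - 18*w - 3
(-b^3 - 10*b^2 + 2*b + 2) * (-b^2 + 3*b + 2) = b^5 + 7*b^4 - 34*b^3 - 16*b^2 + 10*b + 4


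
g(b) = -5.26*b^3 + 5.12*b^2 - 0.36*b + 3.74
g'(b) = -15.78*b^2 + 10.24*b - 0.36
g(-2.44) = 111.51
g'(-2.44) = -119.29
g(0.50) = 4.18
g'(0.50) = 0.82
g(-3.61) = 319.23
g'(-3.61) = -242.97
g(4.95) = -510.56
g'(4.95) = -336.32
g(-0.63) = 7.31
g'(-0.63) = -13.07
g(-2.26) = 91.42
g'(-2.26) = -104.10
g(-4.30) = 518.16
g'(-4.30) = -336.16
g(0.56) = 4.22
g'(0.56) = 0.43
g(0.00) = 3.74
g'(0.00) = -0.36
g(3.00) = -93.28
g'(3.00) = -111.66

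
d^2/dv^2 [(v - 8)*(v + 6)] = 2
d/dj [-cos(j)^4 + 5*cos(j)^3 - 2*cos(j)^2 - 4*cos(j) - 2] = (4*cos(j)^3 - 15*cos(j)^2 + 4*cos(j) + 4)*sin(j)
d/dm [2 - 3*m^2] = -6*m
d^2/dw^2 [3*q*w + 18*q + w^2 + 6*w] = 2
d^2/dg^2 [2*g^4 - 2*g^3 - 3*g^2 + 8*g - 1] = 24*g^2 - 12*g - 6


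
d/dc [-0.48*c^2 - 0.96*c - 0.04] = -0.96*c - 0.96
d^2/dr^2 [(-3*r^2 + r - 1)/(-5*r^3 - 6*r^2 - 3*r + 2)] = 6*(25*r^6 - 25*r^5 - 25*r^4 + 125*r^3 + 67*r^2 + 16*r + 9)/(125*r^9 + 450*r^8 + 765*r^7 + 606*r^6 + 99*r^5 - 234*r^4 - 129*r^3 + 18*r^2 + 36*r - 8)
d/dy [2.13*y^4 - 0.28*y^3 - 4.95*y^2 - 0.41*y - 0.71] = 8.52*y^3 - 0.84*y^2 - 9.9*y - 0.41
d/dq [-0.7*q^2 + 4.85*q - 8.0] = 4.85 - 1.4*q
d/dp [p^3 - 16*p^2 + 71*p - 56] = 3*p^2 - 32*p + 71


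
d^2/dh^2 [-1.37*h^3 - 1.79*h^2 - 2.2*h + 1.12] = -8.22*h - 3.58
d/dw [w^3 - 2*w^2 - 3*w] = 3*w^2 - 4*w - 3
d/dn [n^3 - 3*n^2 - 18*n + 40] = 3*n^2 - 6*n - 18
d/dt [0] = 0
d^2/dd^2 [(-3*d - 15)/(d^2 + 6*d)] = 6*(d*(d + 6)*(3*d + 11) - 4*(d + 3)^2*(d + 5))/(d^3*(d + 6)^3)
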